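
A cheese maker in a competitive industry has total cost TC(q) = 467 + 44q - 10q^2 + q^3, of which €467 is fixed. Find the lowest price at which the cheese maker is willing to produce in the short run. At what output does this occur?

Short-run supply begins at min AVC. From VC = 44q - 10q^2 + q^3, AVC = 44 - 10q + q^2.
dAVC/dq = -10 + 2q = 0 gives q = 5. min AVC = 44 - 10·5 + 5^2 = 19.
The firm shuts down for any P below €19.

€19 per unit, at q = 5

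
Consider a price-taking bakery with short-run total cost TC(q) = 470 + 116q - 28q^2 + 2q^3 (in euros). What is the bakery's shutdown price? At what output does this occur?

The shutdown price is the minimum of AVC. VC = 116q - 28q^2 + 2q^3, so AVC = 116 - 28q + 2q^2.
At the minimum of AVC, MC = AVC. MC = 116 - 56q + 6q^2; setting MC = AVC gives 4q^2 - 28q = 0, so q = 7. min AVC = 18.
The firm shuts down for any P below €18.

€18 per unit, at q = 7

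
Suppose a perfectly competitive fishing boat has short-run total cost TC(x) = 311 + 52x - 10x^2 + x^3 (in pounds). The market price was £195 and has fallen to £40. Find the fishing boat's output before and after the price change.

AVC = 52 - 10x + x^2, minimized at x = 5 where min AVC = £27. MC = 52 - 20x + 3x^2.
With P = £195 above the shutdown price, P = MC gives x = 11.
At P = £40 ≥ min AVC, set P = MC: x = 6. The firm stays open but cuts output.

Output falls from 11 to 6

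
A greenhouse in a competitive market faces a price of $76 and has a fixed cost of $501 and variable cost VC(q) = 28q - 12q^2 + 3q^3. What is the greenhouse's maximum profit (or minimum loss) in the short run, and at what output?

AVC = 28 - 12q + 3q^2 has its minimum $16 at q = 2; price $76 clears that bar, so the firm operates.
With MC = 28 - 24q + 9q^2, P = MC on the upward-sloping part at q* = 4.
TR = 76·4 = 304. TC = 501 + 112 = 613. Profit = 304 − 613 = -$309.
That loss of $309 beats the $501 the firm would lose by shutting down; producing recovers $192 of fixed cost.

Profit = -$309 at q = 4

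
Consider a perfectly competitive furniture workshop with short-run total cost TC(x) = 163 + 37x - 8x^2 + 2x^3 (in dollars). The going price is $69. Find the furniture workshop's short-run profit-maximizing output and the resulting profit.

Profit = -$35 at x = 4

AVC = 37 - 8x + 2x^2 has its minimum $29 at x = 2; price $69 clears that bar, so the firm operates.
With MC = 37 - 16x + 6x^2, P = MC on the upward-sloping part at x* = 4.
TR = 69·4 = 276. TC = 163 + 148 = 311. Profit = 276 − 311 = -$35.
Shutting down would mean losing the fixed cost of $163, so operating at a loss of $35 is better by $128.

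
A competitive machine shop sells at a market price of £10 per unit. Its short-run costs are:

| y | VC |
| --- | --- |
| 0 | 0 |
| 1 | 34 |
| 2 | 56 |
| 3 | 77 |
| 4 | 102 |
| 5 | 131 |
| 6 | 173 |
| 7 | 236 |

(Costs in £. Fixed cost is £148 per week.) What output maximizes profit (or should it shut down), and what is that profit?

Compute π = P·y − TC at each output: y=0: -148; y=1: -172; y=2: -184; y=3: -195; y=4: -210; y=5: -229; y=6: -261; y=7: -314.
Profit is highest at y = 0. Equivalently, the lowest AVC in the table is 102/4 ≈ £25.50 at y = 4, and P = £10 falls below it — price never covers variable cost, so the firm shuts down and loses only its fixed cost.

y = 0 (shut down); profit = -£148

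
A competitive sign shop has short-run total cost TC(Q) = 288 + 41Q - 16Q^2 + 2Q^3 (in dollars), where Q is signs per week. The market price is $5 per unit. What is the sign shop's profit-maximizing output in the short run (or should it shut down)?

From TC, MC = TC'(Q) = 41 - 32Q + 6Q^2 and AVC = VC/Q = 41 - 16Q + 2Q^2.
AVC is minimized where dAVC/dQ = -16 + 4Q = 0, at Q = 4; min AVC = 41 - 16·4 + 2·4^2 = $9.
P = $5 lies below min AVC = $9; no output level covers variable cost.
Shutting down limits the loss to fixed cost, $288.

Shut down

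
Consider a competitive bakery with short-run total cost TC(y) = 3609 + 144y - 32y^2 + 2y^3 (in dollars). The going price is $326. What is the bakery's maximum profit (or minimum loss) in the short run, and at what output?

Profit = -$229 at y = 13

AVC = 144 - 32y + 2y^2 has its minimum $16 at y = 8; price $326 clears that bar, so the firm operates.
With MC = 144 - 64y + 6y^2, P = MC on the upward-sloping part at y* = 13.
TR = 326·13 = 4238. TC = 3609 + 858 = 4467. Profit = 4238 − 4467 = -$229.
That loss of $229 beats the $3609 the firm would lose by shutting down; producing recovers $3380 of fixed cost.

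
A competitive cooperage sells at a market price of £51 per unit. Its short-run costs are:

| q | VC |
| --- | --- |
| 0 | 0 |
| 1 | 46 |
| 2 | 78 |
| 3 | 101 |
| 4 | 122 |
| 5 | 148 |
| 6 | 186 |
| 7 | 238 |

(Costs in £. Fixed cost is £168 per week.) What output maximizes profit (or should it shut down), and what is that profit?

q = 6; profit = -£48

Tabulate TR − TC: q=0: -168; q=1: -163; q=2: -144; q=3: -116; q=4: -86; q=5: -61; q=6: -48; q=7: -49.
Profit is maximized at q = 6. AVC there is 186/6 = £31 ≤ P, so producing beats shutting down (which would give -£168).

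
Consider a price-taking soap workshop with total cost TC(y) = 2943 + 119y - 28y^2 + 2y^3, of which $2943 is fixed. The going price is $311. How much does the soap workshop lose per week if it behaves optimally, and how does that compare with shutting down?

Profit = -$63 at y = 12

AVC = 119 - 28y + 2y^2 has its minimum $21 at y = 7; price $311 clears that bar, so the firm operates.
With MC = 119 - 56y + 6y^2, P = MC on the upward-sloping part at y* = 12.
TR = 311·12 = 3732. TC = 2943 + 852 = 3795. Profit = 3732 − 3795 = -$63.
By producing, the firm covers all variable cost plus $2880 of fixed cost; shutting down would lose the full $2943.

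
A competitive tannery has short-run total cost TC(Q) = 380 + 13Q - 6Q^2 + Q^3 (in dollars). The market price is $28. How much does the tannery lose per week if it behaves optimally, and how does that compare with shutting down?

Profit = -$280 at Q = 5

AVC = 13 - 6Q + Q^2 has its minimum $4 at Q = 3; price $28 clears that bar, so the firm operates.
With MC = 13 - 12Q + 3Q^2, P = MC on the upward-sloping part at Q* = 5.
TR = 28·5 = 140. TC = 380 + 40 = 420. Profit = 140 − 420 = -$280.
By producing, the firm covers all variable cost plus $100 of fixed cost; shutting down would lose the full $380.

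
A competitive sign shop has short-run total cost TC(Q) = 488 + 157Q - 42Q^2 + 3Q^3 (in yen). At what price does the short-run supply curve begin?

The shutdown price is the minimum of AVC. VC = 157Q - 42Q^2 + 3Q^3, so AVC = 157 - 42Q + 3Q^2.
At the minimum of AVC, MC = AVC. MC = 157 - 84Q + 9Q^2; setting MC = AVC gives 6Q^2 - 42Q = 0, so Q = 7. min AVC = 10.
So the shutdown price is ¥10.

¥10 per unit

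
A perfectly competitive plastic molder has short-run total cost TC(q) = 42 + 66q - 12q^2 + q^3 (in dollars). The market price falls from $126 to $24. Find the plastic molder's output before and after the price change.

Output falls from 10 to 0 (the firm shuts down)

MC = 66 - 24q + 3q^2; the shutdown threshold is min AVC = $30 (at q = 6).
At P = $126 ≥ min AVC, set P = MC on the rising branch: q = 10.
At P = $24 < min AVC = $30, price no longer covers variable cost at any output, so the firm shuts down: q = 0.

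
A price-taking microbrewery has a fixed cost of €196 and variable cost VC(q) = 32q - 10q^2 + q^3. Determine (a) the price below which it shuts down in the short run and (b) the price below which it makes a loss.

AVC = 32 - 10q + q^2; minimized at q = 5, giving min AVC = €7. That is the shutdown price.
ATC = 196/q + 32 - 10q + q^2. Setting dATC/dq = −196/q^2 − 10 + 2q = 0 gives q = 7 (since 2·7^3 − 10·7^2 = 196).
min ATC = 196/7 + 32 − 10·7 + 7^2 = €39. That is the break-even price.
Between these two prices the firm operates at a loss; above €39 it earns a profit.

Shutdown price = €7; break-even price = €39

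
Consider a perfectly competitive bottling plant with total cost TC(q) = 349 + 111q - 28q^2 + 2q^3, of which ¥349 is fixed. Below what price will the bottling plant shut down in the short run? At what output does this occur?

¥13 per unit, at q = 7

The firm shuts down when price falls below the minimum of average variable cost. AVC = VC/q = 111 - 28q + 2q^2.
At the minimum of AVC, MC = AVC. MC = 111 - 56q + 6q^2; setting MC = AVC gives 4q^2 - 28q = 0, so q = 7. min AVC = 13.
The firm shuts down for any P below ¥13.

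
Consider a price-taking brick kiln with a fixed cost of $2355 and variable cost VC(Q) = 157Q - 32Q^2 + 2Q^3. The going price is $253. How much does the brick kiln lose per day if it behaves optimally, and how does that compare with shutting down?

Profit = -$51 at Q = 12

AVC = 157 - 32Q + 2Q^2 has its minimum $29 at Q = 8; price $253 clears that bar, so the firm operates.
With MC = 157 - 64Q + 6Q^2, P = MC on the upward-sloping part at Q* = 12.
TR = 253·12 = 3036. TC = 2355 + 732 = 3087. Profit = 3036 − 3087 = -$51.
That loss of $51 beats the $2355 the firm would lose by shutting down; producing recovers $2304 of fixed cost.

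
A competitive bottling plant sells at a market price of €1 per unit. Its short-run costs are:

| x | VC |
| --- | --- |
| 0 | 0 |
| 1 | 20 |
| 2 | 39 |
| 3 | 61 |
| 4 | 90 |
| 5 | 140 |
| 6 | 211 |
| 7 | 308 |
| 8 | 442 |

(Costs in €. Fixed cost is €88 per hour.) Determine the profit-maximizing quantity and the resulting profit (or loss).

x = 0 (shut down); profit = -€88

Compute π = P·x − TC at each output: x=0: -88; x=1: -107; x=2: -125; x=3: -146; x=4: -174; x=5: -223; x=6: -293; x=7: -389; x=8: -522.
Profit is highest at x = 0. Equivalently, the lowest AVC in the table is 39/2 ≈ €19.50 at x = 2, and P = €1 falls below it — price never covers variable cost, so the firm shuts down and loses only its fixed cost.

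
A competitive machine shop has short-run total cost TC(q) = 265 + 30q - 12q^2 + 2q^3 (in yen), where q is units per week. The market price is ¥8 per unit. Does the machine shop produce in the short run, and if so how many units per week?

Variable cost is VC = 30q - 12q^2 + 2q^3, so AVC = VC/q = 30 - 12q + 2q^2 and MC = dTC/dq = 30 - 24q + 6q^2.
The AVC parabola has its vertex at q = 12/4 = 3, where AVC = 30 - 12·3 + 2·3^2 = ¥12.
With P < min AVC (¥8 < ¥12), every unit sold adds to the loss.
The firm minimizes its loss by shutting down and losing only its fixed cost of ¥265.

Shut down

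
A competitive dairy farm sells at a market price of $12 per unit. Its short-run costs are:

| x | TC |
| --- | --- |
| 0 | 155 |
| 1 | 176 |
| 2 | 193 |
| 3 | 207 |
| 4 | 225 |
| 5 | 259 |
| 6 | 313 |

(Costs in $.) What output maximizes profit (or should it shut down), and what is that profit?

Compute π = P·x − TC at each output: x=0: -155; x=1: -164; x=2: -169; x=3: -171; x=4: -177; x=5: -199; x=6: -241.
Profit is highest at x = 0. Equivalently, the lowest AVC in the table is 52/3 ≈ $17.33 at x = 3, and P = $12 falls below it — price never covers variable cost, so the firm shuts down and loses only its fixed cost.

x = 0 (shut down); profit = -$155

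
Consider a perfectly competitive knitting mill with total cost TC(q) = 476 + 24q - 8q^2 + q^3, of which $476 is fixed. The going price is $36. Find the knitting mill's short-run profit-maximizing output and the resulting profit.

AVC = 24 - 8q + q^2 has its minimum $8 at q = 4; price $36 clears that bar, so the firm operates.
MC = 24 - 16q + 3q^2. Setting P = MC and taking the root on the rising branch gives q* = 6.
TR = 36·6 = 216. TC = 476 + 72 = 548. Profit = 216 − 548 = -$332.
Shutting down would mean losing the fixed cost of $476, so operating at a loss of $332 is better by $144.

Profit = -$332 at q = 6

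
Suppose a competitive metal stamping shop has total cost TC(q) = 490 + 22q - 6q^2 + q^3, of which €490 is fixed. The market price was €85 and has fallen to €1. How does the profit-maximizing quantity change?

MC = 22 - 12q + 3q^2; the shutdown threshold is min AVC = €13 (at q = 3).
With P = €85 above the shutdown price, P = MC gives q = 7.
At P = €1 < min AVC = €13, price no longer covers variable cost at any output, so the firm shuts down: q = 0.

Output falls from 7 to 0 (the firm shuts down)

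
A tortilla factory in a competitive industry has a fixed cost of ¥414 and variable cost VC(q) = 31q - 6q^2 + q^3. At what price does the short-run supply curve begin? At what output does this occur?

¥22 per unit, at q = 3

The shutdown price is the minimum of AVC. VC = 31q - 6q^2 + q^3, so AVC = 31 - 6q + q^2.
dAVC/dq = -6 + 2q = 0 gives q = 3. min AVC = 31 - 6·3 + 3^2 = 22.
So the shutdown price is ¥22.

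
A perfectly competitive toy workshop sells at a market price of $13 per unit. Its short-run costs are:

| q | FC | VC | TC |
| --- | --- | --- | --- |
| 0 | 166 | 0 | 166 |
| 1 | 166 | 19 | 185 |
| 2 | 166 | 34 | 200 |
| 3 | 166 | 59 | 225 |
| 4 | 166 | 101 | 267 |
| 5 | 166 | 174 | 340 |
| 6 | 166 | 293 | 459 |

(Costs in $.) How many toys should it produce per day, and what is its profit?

Profit at each row (π = 13q − TC): q=0: -166; q=1: -172; q=2: -174; q=3: -186; q=4: -215; q=5: -275; q=6: -381.
Profit is highest at q = 0. Equivalently, the lowest AVC in the table is 34/2 ≈ $17 at q = 2, and P = $13 falls below it — price never covers variable cost, so the firm shuts down and loses only its fixed cost.

q = 0 (shut down); profit = -$166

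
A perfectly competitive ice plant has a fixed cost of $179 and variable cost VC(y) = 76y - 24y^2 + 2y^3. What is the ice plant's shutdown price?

Short-run supply begins at min AVC. From VC = 76y - 24y^2 + 2y^3, AVC = 76 - 24y + 2y^2.
dAVC/dy = -24 + 4y = 0 gives y = 6. min AVC = 76 - 24·6 + 2·6^2 = 4.
For P < $4 the firm produces nothing.

$4 per unit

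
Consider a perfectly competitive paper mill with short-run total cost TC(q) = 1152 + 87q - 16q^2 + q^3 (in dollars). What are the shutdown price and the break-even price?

Shutdown price = $23; break-even price = $135

Shutdown price = min AVC. AVC = 87 - 16q + q^2, with vertex at q = 8 and minimum $23.
ATC = 1152/q + 87 - 16q + q^2. Setting dATC/dq = −1152/q^2 − 16 + 2q = 0 gives q = 12 (since 2·12^3 − 16·12^2 = 1152).
min ATC = 1152/12 + 87 − 16·12 + 12^2 = $135. That is the break-even price.
For $23 ≤ P < $135 the firm produces at a loss; below $23 it shuts down.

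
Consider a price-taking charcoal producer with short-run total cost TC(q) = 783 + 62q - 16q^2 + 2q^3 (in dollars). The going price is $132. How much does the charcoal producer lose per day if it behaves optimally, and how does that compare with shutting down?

AVC = 62 - 16q + 2q^2; min AVC = $30 at q = 4. Since P = $132 ≥ min AVC, the firm produces.
MC = 62 - 32q + 6q^2. Setting P = MC and taking the root on the rising branch gives q* = 7.
TR = 132·7 = 924. TC = 783 + 336 = 1119. Profit = 924 − 1119 = -$195.
That loss of $195 beats the $783 the firm would lose by shutting down; producing recovers $588 of fixed cost.

Profit = -$195 at q = 7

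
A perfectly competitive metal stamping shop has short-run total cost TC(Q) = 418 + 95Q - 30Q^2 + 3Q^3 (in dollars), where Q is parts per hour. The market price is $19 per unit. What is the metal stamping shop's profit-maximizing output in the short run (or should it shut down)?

Shut down

Strip out fixed cost: VC = 95Q - 30Q^2 + 3Q^3. Then AVC = 95 - 30Q + 3Q^2 and MC = 95 - 60Q + 9Q^2.
The AVC parabola has its vertex at Q = 30/6 = 5, where AVC = 95 - 30·5 + 3·5^2 = $20.
P = $19 lies below min AVC = $20; no output level covers variable cost.
Shutting down limits the loss to fixed cost, $418.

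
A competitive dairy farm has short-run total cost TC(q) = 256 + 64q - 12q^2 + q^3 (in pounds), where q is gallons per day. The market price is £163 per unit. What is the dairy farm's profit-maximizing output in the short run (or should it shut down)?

Produce at q = 11

Strip out fixed cost: VC = 64q - 12q^2 + q^3. Then AVC = 64 - 12q + q^2 and MC = 64 - 24q + 3q^2.
AVC is minimized where dAVC/dq = -12 + 2q = 0, at q = 6; min AVC = 64 - 12·6 + 6^2 = £28.
P = £163 exceeds min AVC = £28, so the firm stays open.
Set P = MC: 163 = 64 - 24q + 3q^2 → -99 - 24q + 3q^2 = 0. The roots are q = -3 and q = 11; the profit-maximizing output is on the rising part of MC, so q* = 11.
Check: AVC at q = 11 is £53 ≤ P, so revenue covers variable cost.
Profit = P·q − TC = 163·11 − 839 = £954.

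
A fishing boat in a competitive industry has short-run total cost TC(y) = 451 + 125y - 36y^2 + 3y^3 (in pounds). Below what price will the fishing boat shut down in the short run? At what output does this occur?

The shutdown price is the minimum of AVC. VC = 125y - 36y^2 + 3y^3, so AVC = 125 - 36y + 3y^2.
At the minimum of AVC, MC = AVC. MC = 125 - 72y + 9y^2; setting MC = AVC gives 6y^2 - 36y = 0, so y = 6. min AVC = 17.
For P < £17 the firm produces nothing.

£17 per unit, at y = 6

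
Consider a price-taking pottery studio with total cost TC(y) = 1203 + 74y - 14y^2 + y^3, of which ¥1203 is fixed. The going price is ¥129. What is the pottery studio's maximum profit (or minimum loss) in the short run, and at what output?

AVC = 74 - 14y + y^2; min AVC = ¥25 at y = 7. Since P = ¥129 ≥ min AVC, the firm produces.
MC = 74 - 28y + 3y^2. Setting P = MC and taking the root on the rising branch gives y* = 11.
TR = 129·11 = 1419. TC = 1203 + 451 = 1654. Profit = 1419 − 1654 = -¥235.
Shutting down would mean losing the fixed cost of ¥1203, so operating at a loss of ¥235 is better by ¥968.

Profit = -¥235 at y = 11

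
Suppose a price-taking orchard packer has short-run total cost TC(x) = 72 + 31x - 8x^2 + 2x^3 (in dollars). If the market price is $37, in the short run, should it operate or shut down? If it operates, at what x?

Produce at x = 3

Strip out fixed cost: VC = 31x - 8x^2 + 2x^3. Then AVC = 31 - 8x + 2x^2 and MC = 31 - 16x + 6x^2.
The AVC parabola has its vertex at x = 8/4 = 2, where AVC = 31 - 8·2 + 2·2^2 = $23.
Because $37 ≥ $23, revenue can cover variable cost; the firm operates.
Solving P = MC: -6 - 16x + 6x^2 = 0 ⇒ x = -1/3 or 3. On the upward-sloping branch, x* = 3.
Check: AVC at x = 3 is $25 ≤ P, so revenue covers variable cost.
Profit = P·x − TC = 37·3 − 147 = -$36, a loss, but smaller than the $72 fixed cost the firm would lose by shutting down.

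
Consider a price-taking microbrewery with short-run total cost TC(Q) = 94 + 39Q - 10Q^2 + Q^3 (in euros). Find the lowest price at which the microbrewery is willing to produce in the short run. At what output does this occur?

The firm shuts down when price falls below the minimum of average variable cost. AVC = VC/Q = 39 - 10Q + Q^2.
dAVC/dQ = -10 + 2Q = 0 gives Q = 5. min AVC = 39 - 10·5 + 5^2 = 14.
So the shutdown price is €14.

€14 per unit, at Q = 5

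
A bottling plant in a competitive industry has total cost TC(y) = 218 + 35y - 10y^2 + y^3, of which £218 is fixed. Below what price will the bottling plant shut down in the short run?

£10 per unit

The shutdown price is the minimum of AVC. VC = 35y - 10y^2 + y^3, so AVC = 35 - 10y + y^2.
dAVC/dy = -10 + 2y = 0 gives y = 5. min AVC = 35 - 10·5 + 5^2 = 10.
For P < £10 the firm produces nothing.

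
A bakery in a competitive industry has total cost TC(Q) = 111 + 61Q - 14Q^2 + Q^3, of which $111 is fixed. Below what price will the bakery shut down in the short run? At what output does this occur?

The firm shuts down when price falls below the minimum of average variable cost. AVC = VC/Q = 61 - 14Q + Q^2.
At the minimum of AVC, MC = AVC. MC = 61 - 28Q + 3Q^2; setting MC = AVC gives 2Q^2 - 14Q = 0, so Q = 7. min AVC = 12.
For P < $12 the firm produces nothing.

$12 per unit, at Q = 7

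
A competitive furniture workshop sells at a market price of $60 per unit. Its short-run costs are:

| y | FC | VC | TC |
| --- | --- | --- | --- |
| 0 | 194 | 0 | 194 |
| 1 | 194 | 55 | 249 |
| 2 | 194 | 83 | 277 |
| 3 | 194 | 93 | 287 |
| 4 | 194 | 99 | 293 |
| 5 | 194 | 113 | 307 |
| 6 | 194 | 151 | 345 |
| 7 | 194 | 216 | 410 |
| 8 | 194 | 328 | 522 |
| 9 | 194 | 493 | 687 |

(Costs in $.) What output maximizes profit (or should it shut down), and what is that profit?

y = 6; profit = $15

Compute π = P·y − TC at each output: y=0: -194; y=1: -189; y=2: -157; y=3: -107; y=4: -53; y=5: -7; y=6: 15; y=7: 10; y=8: -42; y=9: -147.
Profit is maximized at y = 6. AVC there is 151/6 = $25.17 ≤ P, so producing beats shutting down (which would give -$194).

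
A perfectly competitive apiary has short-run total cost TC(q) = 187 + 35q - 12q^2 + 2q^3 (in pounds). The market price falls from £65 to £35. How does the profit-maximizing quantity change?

Output falls from 5 to 4

MC = 35 - 24q + 6q^2; the shutdown threshold is min AVC = £17 (at q = 3).
With P = £65 above the shutdown price, P = MC gives q = 5.
At P = £35 ≥ min AVC, set P = MC: q = 4. The firm stays open but cuts output.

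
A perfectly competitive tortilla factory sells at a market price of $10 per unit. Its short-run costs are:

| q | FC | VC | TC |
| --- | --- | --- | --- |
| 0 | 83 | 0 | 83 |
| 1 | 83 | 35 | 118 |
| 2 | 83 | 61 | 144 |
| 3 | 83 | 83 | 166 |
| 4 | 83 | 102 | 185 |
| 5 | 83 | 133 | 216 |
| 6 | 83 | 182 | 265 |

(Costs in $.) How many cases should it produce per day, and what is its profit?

Compute π = P·q − TC at each output: q=0: -83; q=1: -108; q=2: -124; q=3: -136; q=4: -145; q=5: -166; q=6: -205.
Profit is highest at q = 0. Equivalently, the lowest AVC in the table is 102/4 ≈ $25.50 at q = 4, and P = $10 falls below it — price never covers variable cost, so the firm shuts down and loses only its fixed cost.

q = 0 (shut down); profit = -$83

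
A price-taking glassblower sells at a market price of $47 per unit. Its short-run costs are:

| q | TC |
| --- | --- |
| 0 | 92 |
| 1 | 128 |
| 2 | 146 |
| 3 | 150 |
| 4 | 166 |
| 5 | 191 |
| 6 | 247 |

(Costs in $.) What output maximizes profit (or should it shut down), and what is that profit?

q = 5; profit = $44

Tabulate TR − TC: q=0: -92; q=1: -81; q=2: -52; q=3: -9; q=4: 22; q=5: 44; q=6: 35.
Profit is maximized at q = 5. AVC there is 99/5 = $19.80 ≤ P, so producing beats shutting down (which would give -$92).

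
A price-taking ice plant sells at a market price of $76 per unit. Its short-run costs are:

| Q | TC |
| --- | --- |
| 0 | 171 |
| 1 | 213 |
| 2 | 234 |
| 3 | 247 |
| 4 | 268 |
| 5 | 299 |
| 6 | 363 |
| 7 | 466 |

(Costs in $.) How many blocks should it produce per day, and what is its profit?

Profit at each row (π = 76Q − TC): Q=0: -171; Q=1: -137; Q=2: -82; Q=3: -19; Q=4: 36; Q=5: 81; Q=6: 93; Q=7: 66.
Profit is maximized at Q = 6. AVC there is 192/6 = $32 ≤ P, so producing beats shutting down (which would give -$171).

Q = 6; profit = $93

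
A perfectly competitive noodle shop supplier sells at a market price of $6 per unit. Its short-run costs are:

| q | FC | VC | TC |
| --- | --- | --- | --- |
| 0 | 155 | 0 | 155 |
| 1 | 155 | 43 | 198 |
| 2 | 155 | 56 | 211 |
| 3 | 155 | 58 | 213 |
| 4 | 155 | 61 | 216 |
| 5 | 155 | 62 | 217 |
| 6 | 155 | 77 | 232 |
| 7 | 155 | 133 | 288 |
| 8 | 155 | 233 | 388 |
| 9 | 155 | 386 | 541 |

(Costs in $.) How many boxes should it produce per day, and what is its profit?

Compute π = P·q − TC at each output: q=0: -155; q=1: -192; q=2: -199; q=3: -195; q=4: -192; q=5: -187; q=6: -196; q=7: -246; q=8: -340; q=9: -487.
Profit is highest at q = 0. Equivalently, the lowest AVC in the table is 62/5 ≈ $12.40 at q = 5, and P = $6 falls below it — price never covers variable cost, so the firm shuts down and loses only its fixed cost.

q = 0 (shut down); profit = -$155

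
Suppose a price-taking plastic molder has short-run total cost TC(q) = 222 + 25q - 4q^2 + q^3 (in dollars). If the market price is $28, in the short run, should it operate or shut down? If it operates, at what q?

From TC, MC = TC'(q) = 25 - 8q + 3q^2 and AVC = VC/q = 25 - 4q + q^2.
The AVC parabola has its vertex at q = 4/2 = 2, where AVC = 25 - 4·2 + 2^2 = $21.
P = $28 exceeds min AVC = $21, so the firm stays open.
Solving P = MC: -3 - 8q + 3q^2 = 0 ⇒ q = -1/3 or 3. On the upward-sloping branch, q* = 3.
Check: AVC at q = 3 is $22 ≤ P, so revenue covers variable cost.
Profit = P·q − TC = 28·3 − 288 = -$204, a loss, but smaller than the $222 fixed cost the firm would lose by shutting down.

Produce at q = 3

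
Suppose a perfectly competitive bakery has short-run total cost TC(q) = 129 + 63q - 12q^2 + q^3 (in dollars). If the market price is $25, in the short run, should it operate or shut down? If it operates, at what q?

Shut down

Strip out fixed cost: VC = 63q - 12q^2 + q^3. Then AVC = 63 - 12q + q^2 and MC = 63 - 24q + 3q^2.
AVC is minimized where dAVC/dq = -12 + 2q = 0, at q = 6; min AVC = 63 - 12·6 + 6^2 = $27.
P = $25 lies below min AVC = $27; no output level covers variable cost.
The firm minimizes its loss by shutting down and losing only its fixed cost of $129.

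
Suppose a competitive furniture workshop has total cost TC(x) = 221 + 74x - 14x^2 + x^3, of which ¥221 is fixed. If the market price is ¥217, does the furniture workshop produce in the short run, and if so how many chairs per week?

Produce at x = 13

Variable cost is VC = 74x - 14x^2 + x^3, so AVC = VC/x = 74 - 14x + x^2 and MC = dTC/dx = 74 - 28x + 3x^2.
The AVC parabola has its vertex at x = 14/2 = 7, where AVC = 74 - 14·7 + 7^2 = ¥25.
Because ¥217 ≥ ¥25, revenue can cover variable cost; the firm operates.
P = MC gives -143 - 28x + 3x^2 = 0, with roots -11/3 and 13. Take the larger (rising MC): x* = 13.
Check: AVC at x = 13 is ¥61 ≤ P, so revenue covers variable cost.
Profit = P·x − TC = 217·13 − 1014 = ¥1807.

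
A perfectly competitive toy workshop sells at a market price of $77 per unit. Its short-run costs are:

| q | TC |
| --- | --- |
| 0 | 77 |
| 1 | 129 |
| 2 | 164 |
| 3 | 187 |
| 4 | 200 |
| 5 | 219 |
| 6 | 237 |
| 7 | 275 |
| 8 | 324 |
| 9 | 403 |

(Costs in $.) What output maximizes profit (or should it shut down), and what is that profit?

q = 8; profit = $292

Tabulate TR − TC: q=0: -77; q=1: -52; q=2: -10; q=3: 44; q=4: 108; q=5: 166; q=6: 225; q=7: 264; q=8: 292; q=9: 290.
Profit is maximized at q = 8. AVC there is 247/8 = $30.88 ≤ P, so producing beats shutting down (which would give -$77).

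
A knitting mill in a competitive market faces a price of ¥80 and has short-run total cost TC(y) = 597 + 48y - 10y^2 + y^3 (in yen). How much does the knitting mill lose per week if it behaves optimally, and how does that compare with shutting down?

AVC = 48 - 10y + y^2; min AVC = ¥23 at y = 5. Since P = ¥80 ≥ min AVC, the firm produces.
MC = 48 - 20y + 3y^2. Setting P = MC and taking the root on the rising branch gives y* = 8.
TR = 80·8 = 640. TC = 597 + 256 = 853. Profit = 640 − 853 = -¥213.
By producing, the firm covers all variable cost plus ¥384 of fixed cost; shutting down would lose the full ¥597.

Profit = -¥213 at y = 8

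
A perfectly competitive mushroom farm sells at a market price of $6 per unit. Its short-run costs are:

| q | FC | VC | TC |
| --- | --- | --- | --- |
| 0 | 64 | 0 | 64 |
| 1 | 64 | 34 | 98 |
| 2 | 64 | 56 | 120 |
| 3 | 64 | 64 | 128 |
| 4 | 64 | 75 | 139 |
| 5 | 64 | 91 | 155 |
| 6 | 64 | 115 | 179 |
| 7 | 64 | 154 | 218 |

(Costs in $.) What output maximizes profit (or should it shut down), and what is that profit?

q = 0 (shut down); profit = -$64

Tabulate TR − TC: q=0: -64; q=1: -92; q=2: -108; q=3: -110; q=4: -115; q=5: -125; q=6: -143; q=7: -176.
Profit is highest at q = 0. Equivalently, the lowest AVC in the table is 91/5 ≈ $18.20 at q = 5, and P = $6 falls below it — price never covers variable cost, so the firm shuts down and loses only its fixed cost.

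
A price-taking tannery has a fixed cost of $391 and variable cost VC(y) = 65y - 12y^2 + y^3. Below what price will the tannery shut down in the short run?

$29 per unit

The shutdown price is the minimum of AVC. VC = 65y - 12y^2 + y^3, so AVC = 65 - 12y + y^2.
At the minimum of AVC, MC = AVC. MC = 65 - 24y + 3y^2; setting MC = AVC gives 2y^2 - 12y = 0, so y = 6. min AVC = 29.
The firm shuts down for any P below $29.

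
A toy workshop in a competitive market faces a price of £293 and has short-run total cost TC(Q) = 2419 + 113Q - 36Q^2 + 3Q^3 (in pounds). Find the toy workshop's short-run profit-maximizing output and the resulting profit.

AVC = 113 - 36Q + 3Q^2 has its minimum £5 at Q = 6; price £293 clears that bar, so the firm operates.
MC = 113 - 72Q + 9Q^2. Setting P = MC and taking the root on the rising branch gives Q* = 10.
TR = 293·10 = 2930. TC = 2419 + 530 = 2949. Profit = 2930 − 2949 = -£19.
Shutting down would mean losing the fixed cost of £2419, so operating at a loss of £19 is better by £2400.

Profit = -£19 at Q = 10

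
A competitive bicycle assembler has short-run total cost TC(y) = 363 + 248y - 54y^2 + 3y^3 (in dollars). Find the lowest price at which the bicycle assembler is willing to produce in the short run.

$5 per unit

The firm shuts down when price falls below the minimum of average variable cost. AVC = VC/y = 248 - 54y + 3y^2.
dAVC/dy = -54 + 6y = 0 gives y = 9. min AVC = 248 - 54·9 + 3·9^2 = 5.
So the shutdown price is $5.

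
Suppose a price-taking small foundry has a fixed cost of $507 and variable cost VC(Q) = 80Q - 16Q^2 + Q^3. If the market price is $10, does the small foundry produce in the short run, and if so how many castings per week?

From TC, MC = TC'(Q) = 80 - 32Q + 3Q^2 and AVC = VC/Q = 80 - 16Q + Q^2.
AVC hits its minimum where MC = AVC, at Q = 8, giving min AVC = 80 - 16·8 + 8^2 = $16.
P = $10 lies below min AVC = $16; no output level covers variable cost.
Shutting down limits the loss to fixed cost, $507.

Shut down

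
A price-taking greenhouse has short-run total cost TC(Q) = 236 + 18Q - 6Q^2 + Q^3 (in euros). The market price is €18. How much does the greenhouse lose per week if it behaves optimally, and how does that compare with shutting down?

AVC = 18 - 6Q + Q^2 has its minimum €9 at Q = 3; price €18 clears that bar, so the firm operates.
With MC = 18 - 12Q + 3Q^2, P = MC on the upward-sloping part at Q* = 4.
TR = 18·4 = 72. TC = 236 + 40 = 276. Profit = 72 − 276 = -€204.
By producing, the firm covers all variable cost plus €32 of fixed cost; shutting down would lose the full €236.

Profit = -€204 at Q = 4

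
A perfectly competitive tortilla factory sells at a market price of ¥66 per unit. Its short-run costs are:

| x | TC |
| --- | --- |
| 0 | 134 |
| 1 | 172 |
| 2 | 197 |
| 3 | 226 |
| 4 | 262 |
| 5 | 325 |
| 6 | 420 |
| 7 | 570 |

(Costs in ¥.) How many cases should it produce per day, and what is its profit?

Profit at each row (π = 66x − TC): x=0: -134; x=1: -106; x=2: -65; x=3: -28; x=4: 2; x=5: 5; x=6: -24; x=7: -108.
Profit is maximized at x = 5. AVC there is 191/5 = ¥38.20 ≤ P, so producing beats shutting down (which would give -¥134).

x = 5; profit = ¥5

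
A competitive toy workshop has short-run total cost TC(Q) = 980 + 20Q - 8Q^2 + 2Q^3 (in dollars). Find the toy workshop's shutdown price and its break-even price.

Shutdown price = $12; break-even price = $202

Shutdown price = min AVC. AVC = 20 - 8Q + 2Q^2, with vertex at Q = 2 and minimum $12.
ATC = 980/Q + 20 - 8Q + 2Q^2. Setting dATC/dQ = −980/Q^2 − 8 + 4Q = 0 gives Q = 7 (since 4·7^3 − 8·7^2 = 980).
min ATC = 980/7 + 20 − 8·7 + 2·7^2 = $202. That is the break-even price.
Between these two prices the firm operates at a loss; above $202 it earns a profit.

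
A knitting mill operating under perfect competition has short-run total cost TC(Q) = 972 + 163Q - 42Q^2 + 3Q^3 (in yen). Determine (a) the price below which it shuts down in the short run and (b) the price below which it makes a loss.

Shutdown price = ¥16; break-even price = ¥136

AVC = 163 - 42Q + 3Q^2; minimized at Q = 7, giving min AVC = ¥16. That is the shutdown price.
ATC = 972/Q + 163 - 42Q + 3Q^2. Setting dATC/dQ = −972/Q^2 − 42 + 6Q = 0 gives Q = 9 (since 6·9^3 − 42·9^2 = 972).
min ATC = 972/9 + 163 − 42·9 + 3·9^2 = ¥136. That is the break-even price.
Between these two prices the firm operates at a loss; above ¥136 it earns a profit.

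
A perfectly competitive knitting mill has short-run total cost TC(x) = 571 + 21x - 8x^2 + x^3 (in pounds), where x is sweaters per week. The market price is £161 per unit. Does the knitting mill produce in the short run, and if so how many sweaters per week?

Variable cost is VC = 21x - 8x^2 + x^3, so AVC = VC/x = 21 - 8x + x^2 and MC = dTC/dx = 21 - 16x + 3x^2.
The AVC parabola has its vertex at x = 8/2 = 4, where AVC = 21 - 8·4 + 4^2 = £5.
Since P = £161 ≥ min AVC = £5, price covers variable cost and the firm should produce.
P = MC gives -140 - 16x + 3x^2 = 0, with roots -14/3 and 10. Take the larger (rising MC): x* = 10.
Check: AVC at x = 10 is £41 ≤ P, so revenue covers variable cost.
Profit = P·x − TC = 161·10 − 981 = £629.

Produce at x = 10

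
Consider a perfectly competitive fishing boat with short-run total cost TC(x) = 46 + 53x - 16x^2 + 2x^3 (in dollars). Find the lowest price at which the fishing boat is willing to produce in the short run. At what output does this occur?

$21 per unit, at x = 4

The shutdown price is the minimum of AVC. VC = 53x - 16x^2 + 2x^3, so AVC = 53 - 16x + 2x^2.
dAVC/dx = -16 + 4x = 0 gives x = 4. min AVC = 53 - 16·4 + 2·4^2 = 21.
For P < $21 the firm produces nothing.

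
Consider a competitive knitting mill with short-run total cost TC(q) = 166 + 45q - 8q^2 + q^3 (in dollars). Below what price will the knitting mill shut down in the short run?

The shutdown price is the minimum of AVC. VC = 45q - 8q^2 + q^3, so AVC = 45 - 8q + q^2.
dAVC/dq = -8 + 2q = 0 gives q = 4. min AVC = 45 - 8·4 + 4^2 = 29.
For P < $29 the firm produces nothing.

$29 per unit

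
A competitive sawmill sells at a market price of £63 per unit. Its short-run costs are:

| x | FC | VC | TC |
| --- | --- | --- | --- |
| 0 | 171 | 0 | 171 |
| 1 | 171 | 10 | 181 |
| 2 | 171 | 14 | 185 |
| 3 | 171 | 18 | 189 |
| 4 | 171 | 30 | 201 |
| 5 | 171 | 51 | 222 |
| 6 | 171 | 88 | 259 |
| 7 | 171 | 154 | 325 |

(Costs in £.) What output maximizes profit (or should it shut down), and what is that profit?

Tabulate TR − TC: x=0: -171; x=1: -118; x=2: -59; x=3: 0; x=4: 51; x=5: 93; x=6: 119; x=7: 116.
Profit is maximized at x = 6. AVC there is 88/6 = £14.67 ≤ P, so producing beats shutting down (which would give -£171).

x = 6; profit = £119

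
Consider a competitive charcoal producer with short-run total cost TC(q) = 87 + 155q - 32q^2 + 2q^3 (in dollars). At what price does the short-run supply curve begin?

$27 per unit

The firm shuts down when price falls below the minimum of average variable cost. AVC = VC/q = 155 - 32q + 2q^2.
dAVC/dq = -32 + 4q = 0 gives q = 8. min AVC = 155 - 32·8 + 2·8^2 = 27.
For P < $27 the firm produces nothing.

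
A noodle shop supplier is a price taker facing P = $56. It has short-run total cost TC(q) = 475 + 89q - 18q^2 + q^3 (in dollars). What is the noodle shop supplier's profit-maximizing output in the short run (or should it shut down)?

From TC, MC = TC'(q) = 89 - 36q + 3q^2 and AVC = VC/q = 89 - 18q + q^2.
The AVC parabola has its vertex at q = 18/2 = 9, where AVC = 89 - 18·9 + 9^2 = $8.
P = $56 exceeds min AVC = $8, so the firm stays open.
Set P = MC: 56 = 89 - 36q + 3q^2 → 33 - 36q + 3q^2 = 0. The roots are q = 1 and q = 11; the profit-maximizing output is on the rising part of MC, so q* = 11.
Check: AVC at q = 11 is $12 ≤ P, so revenue covers variable cost.
Profit = P·q − TC = 56·11 − 607 = $9.

Produce at q = 11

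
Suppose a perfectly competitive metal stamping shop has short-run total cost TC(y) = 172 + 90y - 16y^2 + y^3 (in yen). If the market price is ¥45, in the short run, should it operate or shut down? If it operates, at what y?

From TC, MC = TC'(y) = 90 - 32y + 3y^2 and AVC = VC/y = 90 - 16y + y^2.
The AVC parabola has its vertex at y = 16/2 = 8, where AVC = 90 - 16·8 + 8^2 = ¥26.
Because ¥45 ≥ ¥26, revenue can cover variable cost; the firm operates.
P = MC gives 45 - 32y + 3y^2 = 0, with roots 5/3 and 9. Take the larger (rising MC): y* = 9.
Check: AVC at y = 9 is ¥27 ≤ P, so revenue covers variable cost.
Profit = P·y − TC = 45·9 − 415 = -¥10, a loss, but smaller than the ¥172 fixed cost the firm would lose by shutting down.

Produce at y = 9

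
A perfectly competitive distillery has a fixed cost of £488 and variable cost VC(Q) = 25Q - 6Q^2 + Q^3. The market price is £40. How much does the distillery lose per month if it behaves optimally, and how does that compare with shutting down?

Profit = -£388 at Q = 5

AVC = 25 - 6Q + Q^2 has its minimum £16 at Q = 3; price £40 clears that bar, so the firm operates.
With MC = 25 - 12Q + 3Q^2, P = MC on the upward-sloping part at Q* = 5.
TR = 40·5 = 200. TC = 488 + 100 = 588. Profit = 200 − 588 = -£388.
By producing, the firm covers all variable cost plus £100 of fixed cost; shutting down would lose the full £488.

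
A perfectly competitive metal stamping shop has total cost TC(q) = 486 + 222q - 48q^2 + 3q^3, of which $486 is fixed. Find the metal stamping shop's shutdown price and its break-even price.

AVC = 222 - 48q + 3q^2; minimized at q = 8, giving min AVC = $30. That is the shutdown price.
ATC = 486/q + 222 - 48q + 3q^2. Setting dATC/dq = −486/q^2 − 48 + 6q = 0 gives q = 9 (since 6·9^3 − 48·9^2 = 486).
min ATC = 486/9 + 222 − 48·9 + 3·9^2 = $87. That is the break-even price.
Between these two prices the firm operates at a loss; above $87 it earns a profit.

Shutdown price = $30; break-even price = $87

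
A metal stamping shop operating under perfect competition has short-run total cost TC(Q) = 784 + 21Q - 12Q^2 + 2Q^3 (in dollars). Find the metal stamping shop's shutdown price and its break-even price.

Shutdown price = min AVC. AVC = 21 - 12Q + 2Q^2, with vertex at Q = 3 and minimum $3.
ATC = 784/Q + 21 - 12Q + 2Q^2. Setting dATC/dQ = −784/Q^2 − 12 + 4Q = 0 gives Q = 7 (since 4·7^3 − 12·7^2 = 784).
min ATC = 784/7 + 21 − 12·7 + 2·7^2 = $147. That is the break-even price.
For $3 ≤ P < $147 the firm produces at a loss; below $3 it shuts down.

Shutdown price = $3; break-even price = $147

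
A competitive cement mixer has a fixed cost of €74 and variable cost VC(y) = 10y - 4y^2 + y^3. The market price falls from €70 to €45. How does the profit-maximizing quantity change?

Output falls from 6 to 5

AVC = 10 - 4y + y^2, minimized at y = 2 where min AVC = €6. MC = 10 - 8y + 3y^2.
With P = €70 above the shutdown price, P = MC gives y = 6.
At P = €45 ≥ min AVC, set P = MC: y = 5. The firm stays open but cuts output.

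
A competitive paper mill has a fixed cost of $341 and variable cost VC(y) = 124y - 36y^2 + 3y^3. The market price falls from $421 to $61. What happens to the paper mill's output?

Output falls from 11 to 7

MC = 124 - 72y + 9y^2; the shutdown threshold is min AVC = $16 (at y = 6).
With P = $421 above the shutdown price, P = MC gives y = 11.
At P = $61 ≥ min AVC, set P = MC: y = 7. The firm stays open but cuts output.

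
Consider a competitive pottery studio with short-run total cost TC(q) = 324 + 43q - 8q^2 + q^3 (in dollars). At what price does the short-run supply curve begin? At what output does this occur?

$27 per unit, at q = 4

The shutdown price is the minimum of AVC. VC = 43q - 8q^2 + q^3, so AVC = 43 - 8q + q^2.
dAVC/dq = -8 + 2q = 0 gives q = 4. min AVC = 43 - 8·4 + 4^2 = 27.
So the shutdown price is $27.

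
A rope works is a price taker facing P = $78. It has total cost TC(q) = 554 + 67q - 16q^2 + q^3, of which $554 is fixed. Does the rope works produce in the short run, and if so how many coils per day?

Produce at q = 11

Strip out fixed cost: VC = 67q - 16q^2 + q^3. Then AVC = 67 - 16q + q^2 and MC = 67 - 32q + 3q^2.
AVC hits its minimum where MC = AVC, at q = 8, giving min AVC = 67 - 16·8 + 8^2 = $3.
Since P = $78 ≥ min AVC = $3, price covers variable cost and the firm should produce.
P = MC gives -11 - 32q + 3q^2 = 0, with roots -1/3 and 11. Take the larger (rising MC): q* = 11.
Check: AVC at q = 11 is $12 ≤ P, so revenue covers variable cost.
Profit = P·q − TC = 78·11 − 686 = $172.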